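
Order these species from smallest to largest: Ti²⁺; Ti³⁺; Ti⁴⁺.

These are all Ti ions. Removing more electrons (higher positive charge) pulls the remaining electrons in closer, so Ti⁴⁺ is smallest and Ti²⁺ is largest.

Ti⁴⁺ < Ti³⁺ < Ti²⁺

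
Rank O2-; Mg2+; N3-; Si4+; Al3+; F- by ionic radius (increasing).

Isoelectronic series (10 e⁻ each). Size is set by nuclear charge: more protons means a smaller ion. Si4+ (Z=14), Al3+ (Z=13), Mg2+ (Z=12), F- (Z=9), O2- (Z=8), N3- (Z=7).

Si4+ < Al3+ < Mg2+ < F- < O2- < N3-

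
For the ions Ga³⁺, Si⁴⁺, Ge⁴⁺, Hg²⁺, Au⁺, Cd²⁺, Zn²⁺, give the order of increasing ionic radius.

Electron counts and nuclear charges: Si⁴⁺: 10 e⁻, Z=14, Ge⁴⁺: 28 e⁻, Z=32, Ga³⁺: 28 e⁻, Z=31, Zn²⁺: 28 e⁻, Z=30, Cd²⁺: 46 e⁻, Z=48, Hg²⁺: 78 e⁻, Z=80, Au⁺: 78 e⁻, Z=79. Si⁴⁺ < Ge⁴⁺ (same group, 1 shell fewer); Ge⁴⁺ < Ga³⁺ (both 28 e⁻, Z=32>31); Ga³⁺ < Zn²⁺ (isoelectronic, higher Z=31 is smaller); Zn²⁺ < Cd²⁺ (same group, 1 shell fewer); Cd²⁺ < Hg²⁺ (same group, period 5 vs 6); Hg²⁺ < Au⁺ (isoelectronic, higher Z=80 is smaller).

Si⁴⁺ < Ge⁴⁺ < Ga³⁺ < Zn²⁺ < Cd²⁺ < Hg²⁺ < Au⁺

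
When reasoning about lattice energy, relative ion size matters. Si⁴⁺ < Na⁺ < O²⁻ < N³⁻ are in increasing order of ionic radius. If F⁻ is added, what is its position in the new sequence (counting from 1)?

3

Isoelectronic series (10 e⁻ each). Size is set by nuclear charge: more protons means a smaller ion. Si⁴⁺ (Z=14), Na⁺ (Z=11), F⁻ (Z=9), O²⁻ (Z=8), N³⁻ (Z=7).
Putting F⁻ in gives Si⁴⁺ < Na⁺ < F⁻ < O²⁻ < N³⁻; it lands at slot 3.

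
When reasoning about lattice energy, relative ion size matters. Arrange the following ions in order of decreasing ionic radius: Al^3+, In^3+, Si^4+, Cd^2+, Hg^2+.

Electron counts and nuclear charges: Si^4+ has 10 e⁻ (Z=14), Al^3+ has 10 e⁻ (Z=13), In^3+ has 46 e⁻ (Z=49), Cd^2+ has 46 e⁻ (Z=48), Hg^2+ has 78 e⁻ (Z=80). Si^4+ < Al^3+ (both 10 e⁻, Z=14>13); Al^3+ < In^3+ (same group, period 3 vs 5); In^3+ < Cd^2+ (both 46 e⁻, Z=49>48); Cd^2+ < Hg^2+ (same group, period 5 vs 6).

Hg^2+ > Cd^2+ > In^3+ > Al^3+ > Si^4+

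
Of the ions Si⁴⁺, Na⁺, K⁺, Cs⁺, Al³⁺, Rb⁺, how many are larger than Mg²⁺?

Tabulating Z and e⁻: Si⁴⁺ has 10 e⁻ (Z=14), Al³⁺ has 10 e⁻ (Z=13), Mg²⁺ has 10 e⁻ (Z=12), Na⁺ has 10 e⁻ (Z=11), K⁺ has 18 e⁻ (Z=19), Rb⁺ has 36 e⁻ (Z=37), Cs⁺ has 54 e⁻ (Z=55). Si⁴⁺ < Al³⁺ (isoelectronic, higher Z=14 is smaller); Al³⁺ < Mg²⁺ (both 10 e⁻, Z=13>12); Mg²⁺ < Na⁺ (both 10 e⁻, Z=12>11); Na⁺ < K⁺ (same group, 1 shell fewer); K⁺ < Rb⁺ (same group, 1 shell fewer); Rb⁺ < Cs⁺ (same group, period 5 vs 6).
Placing each against Mg²⁺: smaller — Si⁴⁺, Al³⁺; larger — Na⁺, K⁺, Rb⁺, Cs⁺. Count: 4.

4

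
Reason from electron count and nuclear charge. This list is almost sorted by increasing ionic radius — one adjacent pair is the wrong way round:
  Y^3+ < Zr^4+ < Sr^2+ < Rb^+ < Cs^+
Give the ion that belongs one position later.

Scanning neighbour by neighbour, only Y^3+/Zr^4+ violates a trend: both have 36 electrons but Z(Zr)=40 > Z(Y)=39, so Zr^4+ should be the smaller of the two. That makes Y^3+ the one sitting a position early relative to where it belongs.

Y^3+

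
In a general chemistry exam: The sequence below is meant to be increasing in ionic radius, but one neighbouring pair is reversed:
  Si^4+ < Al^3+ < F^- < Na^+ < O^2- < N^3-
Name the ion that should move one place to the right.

F^-

Check each adjacent pair. F^- and Na^+ are reversed: both have 10 electrons but Z(Na)=11 > Z(F)=9, so Na^+ should be the smaller of the two. No other neighbouring pair contradicts the periodic trends, so F^- is the ion listed too early.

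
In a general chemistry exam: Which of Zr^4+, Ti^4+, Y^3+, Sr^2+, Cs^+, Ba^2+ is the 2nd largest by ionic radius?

Ba^2+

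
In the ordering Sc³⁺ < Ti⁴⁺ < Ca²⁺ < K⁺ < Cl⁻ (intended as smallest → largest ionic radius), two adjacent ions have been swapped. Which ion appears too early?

Scanning neighbour by neighbour, only Sc³⁺/Ti⁴⁺ violates a trend: they are isoelectronic (18 e⁻) and Ti has more protons than Sc (22 vs 21), making Ti⁴⁺ smaller. That makes Sc³⁺ the one sitting a position early relative to where it belongs.

Sc³⁺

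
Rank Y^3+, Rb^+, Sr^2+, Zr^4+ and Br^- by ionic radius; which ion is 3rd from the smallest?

Sr^2+

Isoelectronic series (36 e⁻ each). Size is set by nuclear charge: more protons means a smaller ion. Zr^4+ (Z=40), Y^3+ (Z=39), Sr^2+ (Z=38), Rb^+ (Z=37), Br^- (Z=35).
Ordering: Zr^4+ < Y^3+ < Sr^2+ < Rb^+ < Br^-. The 3rd smallest is Sr^2+.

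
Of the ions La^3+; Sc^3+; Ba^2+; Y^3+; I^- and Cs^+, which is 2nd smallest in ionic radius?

Y^3+

Work out protons and electrons: Sc^3+ has 18 e⁻ (Z=21), Y^3+ has 36 e⁻ (Z=39), La^3+ has 54 e⁻ (Z=57), Ba^2+ has 54 e⁻ (Z=56), Cs^+ has 54 e⁻ (Z=55), I^- has 54 e⁻ (Z=53). Sc^3+ < Y^3+ (same group, period 4 vs 5); Y^3+ < La^3+ (same group, 1 shell fewer); La^3+ < Ba^2+ (both 54 e⁻, Z=57>56); Ba^2+ < Cs^+ (both 54 e⁻, Z=56>55); Cs^+ < I^- (both 54 e⁻, Z=55>53).
That gives Sc^3+ < Y^3+ < La^3+ < Ba^2+ < Cs^+ < I^-. From the smallest end, number 2 is Y^3+.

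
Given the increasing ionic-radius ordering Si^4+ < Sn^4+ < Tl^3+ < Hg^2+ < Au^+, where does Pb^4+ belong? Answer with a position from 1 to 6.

Electron counts and nuclear charges: Si^4+ (Z=14, 10 e⁻), Sn^4+ (Z=50, 46 e⁻), Pb^4+ (Z=82, 78 e⁻), Tl^3+ (Z=81, 78 e⁻), Hg^2+ (Z=80, 78 e⁻), Au^+ (Z=79, 78 e⁻). Si^4+ < Sn^4+ (same group, 2 shells fewer); Sn^4+ < Pb^4+ (same group, 1 shell fewer); Pb^4+ < Tl^3+ (isoelectronic, higher Z=82 is smaller); Tl^3+ < Hg^2+ (isoelectronic, higher Z=81 is smaller); Hg^2+ < Au^+ (both 78 e⁻, Z=80>79).
With Pb^4+ included the full order is Si^4+ < Sn^4+ < Pb^4+ < Tl^3+ < Hg^2+ < Au^+, so it takes position 3.

3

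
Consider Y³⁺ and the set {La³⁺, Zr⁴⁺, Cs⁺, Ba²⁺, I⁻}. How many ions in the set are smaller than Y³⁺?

1

Zr⁴⁺: 36 e⁻, Z=40, Y³⁺: 36 e⁻, Z=39, La³⁺: 54 e⁻, Z=57, Ba²⁺: 54 e⁻, Z=56, Cs⁺: 54 e⁻, Z=55, I⁻: 54 e⁻, Z=53. Zr⁴⁺ < Y³⁺ (isoelectronic, higher Z=40 is smaller); Y³⁺ < La³⁺ (same group, period 5 vs 6); La³⁺ < Ba²⁺ (both 54 e⁻, Z=57>56); Ba²⁺ < Cs⁺ (isoelectronic, higher Z=56 is smaller); Cs⁺ < I⁻ (both 54 e⁻, Z=55>53).
Placing each against Y³⁺: smaller — Zr⁴⁺; larger — La³⁺, Ba²⁺, Cs⁺, I⁻. So 1 is smaller.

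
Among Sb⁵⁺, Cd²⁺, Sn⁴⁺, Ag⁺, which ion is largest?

Ag⁺

All of these have 46 electrons (isoelectronic). With the same electron cloud, the ion with the most protons pulls it in tightest. Nuclear charges: Sb⁵⁺ (Z=51), Sn⁴⁺ (Z=50), Cd²⁺ (Z=48), Ag⁺ (Z=47). Highest Z is smallest.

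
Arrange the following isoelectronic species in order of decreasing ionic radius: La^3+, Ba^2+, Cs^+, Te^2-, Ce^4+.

All of these have 54 electrons (isoelectronic). With the same electron cloud, the ion with the most protons pulls it in tightest. Nuclear charges: Ce^4+ (Z=58), La^3+ (Z=57), Ba^2+ (Z=56), Cs^+ (Z=55), Te^2- (Z=52). Highest Z is smallest.

Te^2- > Cs^+ > Ba^2+ > La^3+ > Ce^4+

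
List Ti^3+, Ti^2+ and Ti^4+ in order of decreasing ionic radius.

Ti^2+ > Ti^3+ > Ti^4+

For a single element, ionic radius drops as positive charge rises — Ti^4+ < Ti^2+.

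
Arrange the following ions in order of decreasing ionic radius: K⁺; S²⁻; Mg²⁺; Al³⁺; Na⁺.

Work out protons and electrons: Al³⁺: 10 e⁻, Z=13, Mg²⁺: 10 e⁻, Z=12, Na⁺: 10 e⁻, Z=11, K⁺: 18 e⁻, Z=19, S²⁻: 18 e⁻, Z=16. Al³⁺ < Mg²⁺ (isoelectronic, higher Z=13 is smaller); Mg²⁺ < Na⁺ (both 10 e⁻, Z=12>11); Na⁺ < K⁺ (same group, period 3 vs 4); K⁺ < S²⁻ (both 18 e⁻, Z=19>16).

S²⁻ > K⁺ > Na⁺ > Mg²⁺ > Al³⁺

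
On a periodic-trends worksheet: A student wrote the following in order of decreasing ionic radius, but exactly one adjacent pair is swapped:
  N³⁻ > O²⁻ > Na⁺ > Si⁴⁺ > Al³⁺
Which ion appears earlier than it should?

Si⁴⁺

Compare adjacent ions: they are isoelectronic (10 e⁻) and Si has more protons than Al (14 vs 13), making Si⁴⁺ smaller — yet in this decreasing list Si⁴⁺ sits before Al³⁺. Nothing else is reversed, so Si⁴⁺ should move one place to the right.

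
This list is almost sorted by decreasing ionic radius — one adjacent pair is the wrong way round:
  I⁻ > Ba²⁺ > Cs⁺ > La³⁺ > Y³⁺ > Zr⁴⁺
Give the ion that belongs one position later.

Compare adjacent ions: both have 54 electrons but Z(Ba)=56 > Z(Cs)=55, so Ba²⁺ should be the smaller of the two — yet in this decreasing list Ba²⁺ sits before Cs⁺. Nothing else is reversed, so Ba²⁺ should move one place to the right.

Ba²⁺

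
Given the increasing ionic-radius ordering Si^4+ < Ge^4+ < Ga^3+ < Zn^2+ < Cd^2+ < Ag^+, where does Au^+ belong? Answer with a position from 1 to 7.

7

Work out protons and electrons: Si^4+: 10 e⁻, Z=14, Ge^4+: 28 e⁻, Z=32, Ga^3+: 28 e⁻, Z=31, Zn^2+: 28 e⁻, Z=30, Cd^2+: 46 e⁻, Z=48, Ag^+: 46 e⁻, Z=47, Au^+: 78 e⁻, Z=79. Si^4+ < Ge^4+ (same group, period 3 vs 4); Ge^4+ < Ga^3+ (isoelectronic, higher Z=32 is smaller); Ga^3+ < Zn^2+ (both 28 e⁻, Z=31>30); Zn^2+ < Cd^2+ (same group, period 4 vs 5); Cd^2+ < Ag^+ (both 46 e⁻, Z=48>47); Ag^+ < Au^+ (same group, period 5 vs 6).
Putting Au^+ in gives Si^4+ < Ge^4+ < Ga^3+ < Zn^2+ < Cd^2+ < Ag^+ < Au^+; it lands at slot 7.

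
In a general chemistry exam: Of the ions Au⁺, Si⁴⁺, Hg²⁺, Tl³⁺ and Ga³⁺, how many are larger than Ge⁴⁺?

4

Si⁴⁺ has 10 e⁻ (Z=14), Ge⁴⁺ has 28 e⁻ (Z=32), Ga³⁺ has 28 e⁻ (Z=31), Tl³⁺ has 78 e⁻ (Z=81), Hg²⁺ has 78 e⁻ (Z=80), Au⁺ has 78 e⁻ (Z=79). Si⁴⁺ < Ge⁴⁺ (same group, 1 shell fewer); Ge⁴⁺ < Ga³⁺ (both 28 e⁻, Z=32>31); Ga³⁺ < Tl³⁺ (same group, period 4 vs 6); Tl³⁺ < Hg²⁺ (isoelectronic, higher Z=81 is smaller); Hg²⁺ < Au⁺ (both 78 e⁻, Z=80>79).
Relative to Ge⁴⁺, the ions that are larger are Ga³⁺, Tl³⁺, Hg²⁺, Au⁺. So 4 are larger.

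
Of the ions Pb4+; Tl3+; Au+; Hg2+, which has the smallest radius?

Pb4+

Isoelectronic series (78 e⁻ each). Size is set by nuclear charge: more protons means a smaller ion. Pb4+ (Z=82), Tl3+ (Z=81), Hg2+ (Z=80), Au+ (Z=79).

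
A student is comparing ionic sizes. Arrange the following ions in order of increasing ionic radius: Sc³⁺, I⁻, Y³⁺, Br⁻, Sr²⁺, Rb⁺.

Sc³⁺ < Y³⁺ < Sr²⁺ < Rb⁺ < Br⁻ < I⁻

Sc³⁺: 18 e⁻, Z=21, Y³⁺: 36 e⁻, Z=39, Sr²⁺: 36 e⁻, Z=38, Rb⁺: 36 e⁻, Z=37, Br⁻: 36 e⁻, Z=35, I⁻: 54 e⁻, Z=53. Sc³⁺ < Y³⁺ (same group, period 4 vs 5); Y³⁺ < Sr²⁺ (isoelectronic, higher Z=39 is smaller); Sr²⁺ < Rb⁺ (isoelectronic, higher Z=38 is smaller); Rb⁺ < Br⁻ (isoelectronic, higher Z=37 is smaller); Br⁻ < I⁻ (same group, 1 shell fewer).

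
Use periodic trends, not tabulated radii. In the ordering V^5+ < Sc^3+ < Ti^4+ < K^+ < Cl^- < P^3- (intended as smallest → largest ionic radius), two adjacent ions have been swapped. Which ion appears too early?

Sc^3+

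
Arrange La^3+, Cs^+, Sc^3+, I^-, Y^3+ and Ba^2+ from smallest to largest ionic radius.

Sc^3+ < Y^3+ < La^3+ < Ba^2+ < Cs^+ < I^-

Work out protons and electrons: Sc^3+ has 18 e⁻ (Z=21), Y^3+ has 36 e⁻ (Z=39), La^3+ has 54 e⁻ (Z=57), Ba^2+ has 54 e⁻ (Z=56), Cs^+ has 54 e⁻ (Z=55), I^- has 54 e⁻ (Z=53). Sc^3+ < Y^3+ (same group, 1 shell fewer); Y^3+ < La^3+ (same group, 1 shell fewer); La^3+ < Ba^2+ (isoelectronic, higher Z=57 is smaller); Ba^2+ < Cs^+ (isoelectronic, higher Z=56 is smaller); Cs^+ < I^- (both 54 e⁻, Z=55>53).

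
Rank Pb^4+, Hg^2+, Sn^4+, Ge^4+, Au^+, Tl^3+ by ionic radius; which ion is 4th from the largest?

Pb^4+

Work out protons and electrons: Ge^4+ has 28 e⁻ (Z=32), Sn^4+ has 46 e⁻ (Z=50), Pb^4+ has 78 e⁻ (Z=82), Tl^3+ has 78 e⁻ (Z=81), Hg^2+ has 78 e⁻ (Z=80), Au^+ has 78 e⁻ (Z=79). Ge^4+ < Sn^4+ (same group, 1 shell fewer); Sn^4+ < Pb^4+ (same group, period 5 vs 6); Pb^4+ < Tl^3+ (isoelectronic, higher Z=82 is smaller); Tl^3+ < Hg^2+ (isoelectronic, higher Z=81 is smaller); Hg^2+ < Au^+ (isoelectronic, higher Z=80 is smaller).
Full ascending order: Ge^4+ < Sn^4+ < Pb^4+ < Tl^3+ < Hg^2+ < Au^+. Counting from the largest, position 4 is Pb^4+.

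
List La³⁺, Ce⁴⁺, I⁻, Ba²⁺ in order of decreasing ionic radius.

I⁻ > Ba²⁺ > La³⁺ > Ce⁴⁺

These species are isoelectronic with 54 electrons. The only difference is the number of protons: Ce⁴⁺ (Z=58), La³⁺ (Z=57), Ba²⁺ (Z=56), I⁻ (Z=53). The strongest nuclear pull (Ce⁴⁺) gives the smallest ion.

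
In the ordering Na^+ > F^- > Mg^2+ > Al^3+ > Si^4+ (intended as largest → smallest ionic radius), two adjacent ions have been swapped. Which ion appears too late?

F^-

Compare adjacent ions: both have 10 electrons but Z(Na)=11 > Z(F)=9, so Na^+ should be the smaller of the two — yet in this decreasing list Na^+ sits before F^-. Nothing else is reversed, so F^- should move one place to the left.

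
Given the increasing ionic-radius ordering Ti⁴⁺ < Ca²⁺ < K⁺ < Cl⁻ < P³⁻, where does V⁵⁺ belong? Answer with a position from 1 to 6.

Each ion has 18 electrons. The ranking follows nuclear charge in reverse — greater Z gives a smaller radius. V⁵⁺ (Z=23), Ti⁴⁺ (Z=22), Ca²⁺ (Z=20), K⁺ (Z=19), Cl⁻ (Z=17), P³⁻ (Z=15).
Putting V⁵⁺ in gives V⁵⁺ < Ti⁴⁺ < Ca²⁺ < K⁺ < Cl⁻ < P³⁻; it lands at slot 1.

1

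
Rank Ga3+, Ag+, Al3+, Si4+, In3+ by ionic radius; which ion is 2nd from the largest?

Work out protons and electrons: Si4+ has 10 e⁻ (Z=14), Al3+ has 10 e⁻ (Z=13), Ga3+ has 28 e⁻ (Z=31), In3+ has 46 e⁻ (Z=49), Ag+ has 46 e⁻ (Z=47). Si4+ < Al3+ (both 10 e⁻, Z=14>13); Al3+ < Ga3+ (same group, period 3 vs 4); Ga3+ < In3+ (same group, 1 shell fewer); In3+ < Ag+ (both 46 e⁻, Z=49>47).
So the order is Si4+ < Al3+ < Ga3+ < In3+ < Ag+; the 2nd-largest ion is In3+.

In3+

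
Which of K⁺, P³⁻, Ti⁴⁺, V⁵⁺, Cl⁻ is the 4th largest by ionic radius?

Ti⁴⁺

These species are isoelectronic with 18 electrons. The only difference is the number of protons: V⁵⁺ (Z=23), Ti⁴⁺ (Z=22), K⁺ (Z=19), Cl⁻ (Z=17), P³⁻ (Z=15). The strongest nuclear pull (V⁵⁺) gives the smallest ion.
That gives V⁵⁺ < Ti⁴⁺ < K⁺ < Cl⁻ < P³⁻. From the largest end, number 4 is Ti⁴⁺.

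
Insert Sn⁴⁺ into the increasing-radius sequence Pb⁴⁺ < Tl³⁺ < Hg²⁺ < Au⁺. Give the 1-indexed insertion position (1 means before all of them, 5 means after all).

Sn⁴⁺ (Z=50, 46 e⁻), Pb⁴⁺ (Z=82, 78 e⁻), Tl³⁺ (Z=81, 78 e⁻), Hg²⁺ (Z=80, 78 e⁻), Au⁺ (Z=79, 78 e⁻). Sn⁴⁺ < Pb⁴⁺ (same group, period 5 vs 6); Pb⁴⁺ < Tl³⁺ (isoelectronic, higher Z=82 is smaller); Tl³⁺ < Hg²⁺ (isoelectronic, higher Z=81 is smaller); Hg²⁺ < Au⁺ (both 78 e⁻, Z=80>79).
Putting Sn⁴⁺ in gives Sn⁴⁺ < Pb⁴⁺ < Tl³⁺ < Hg²⁺ < Au⁺; it lands at slot 1.

1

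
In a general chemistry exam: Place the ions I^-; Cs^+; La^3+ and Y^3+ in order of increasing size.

Work out protons and electrons: Y^3+ has 36 e⁻ (Z=39), La^3+ has 54 e⁻ (Z=57), Cs^+ has 54 e⁻ (Z=55), I^- has 54 e⁻ (Z=53). Y^3+ < La^3+ (same group, period 5 vs 6); La^3+ < Cs^+ (isoelectronic, higher Z=57 is smaller); Cs^+ < I^- (isoelectronic, higher Z=55 is smaller).

Y^3+ < La^3+ < Cs^+ < I^-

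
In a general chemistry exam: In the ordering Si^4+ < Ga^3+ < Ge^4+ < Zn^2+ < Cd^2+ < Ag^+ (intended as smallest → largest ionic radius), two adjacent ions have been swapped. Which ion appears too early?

Ga^3+

Compare adjacent ions: they are isoelectronic (28 e⁻) and Ge has more protons than Ga (32 vs 31), making Ge^4+ smaller — yet in this increasing list Ga^3+ sits before Ge^4+. Nothing else is reversed, so Ga^3+ should move one place to the right.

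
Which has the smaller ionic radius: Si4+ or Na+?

Isoelectronic series (10 e⁻ each). Size is set by nuclear charge: more protons means a smaller ion. Si4+ (Z=14), Na+ (Z=11).

Si4+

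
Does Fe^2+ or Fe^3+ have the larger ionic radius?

Fe^2+

These are all Fe ions. Removing more electrons (higher positive charge) pulls the remaining electrons in closer, so Fe^3+ is smallest and Fe^2+ is largest.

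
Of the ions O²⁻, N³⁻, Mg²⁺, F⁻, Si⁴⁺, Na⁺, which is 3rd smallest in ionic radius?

Each ion has 10 electrons. The ranking follows nuclear charge in reverse — greater Z gives a smaller radius. Si⁴⁺ (Z=14), Mg²⁺ (Z=12), Na⁺ (Z=11), F⁻ (Z=9), O²⁻ (Z=8), N³⁻ (Z=7).
Full ascending order: Si⁴⁺ < Mg²⁺ < Na⁺ < F⁻ < O²⁻ < N³⁻. Counting from the smallest, position 3 is Na⁺.

Na⁺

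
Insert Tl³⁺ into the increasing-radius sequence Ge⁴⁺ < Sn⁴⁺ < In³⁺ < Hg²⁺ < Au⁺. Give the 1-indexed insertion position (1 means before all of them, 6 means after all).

4

Work out protons and electrons: Ge⁴⁺ has 28 e⁻ (Z=32), Sn⁴⁺ has 46 e⁻ (Z=50), In³⁺ has 46 e⁻ (Z=49), Tl³⁺ has 78 e⁻ (Z=81), Hg²⁺ has 78 e⁻ (Z=80), Au⁺ has 78 e⁻ (Z=79). Ge⁴⁺ < Sn⁴⁺ (same group, 1 shell fewer); Sn⁴⁺ < In³⁺ (both 46 e⁻, Z=50>49); In³⁺ < Tl³⁺ (same group, period 5 vs 6); Tl³⁺ < Hg²⁺ (both 78 e⁻, Z=81>80); Hg²⁺ < Au⁺ (both 78 e⁻, Z=80>79).
Merged order: Ge⁴⁺ < Sn⁴⁺ < In³⁺ < Tl³⁺ < Hg²⁺ < Au⁺ — Tl³⁺ is number 4.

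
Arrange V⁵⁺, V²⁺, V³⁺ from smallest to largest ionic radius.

V⁵⁺ < V³⁺ < V²⁺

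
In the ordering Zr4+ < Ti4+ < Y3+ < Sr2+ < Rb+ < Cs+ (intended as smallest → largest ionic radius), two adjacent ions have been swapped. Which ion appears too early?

The pair Zr4+, Ti4+ is the wrong way round — both in group 4 with the same charge; Ti4+ (period 4) has the smaller radius. All other adjacent pairs agree with periodic trends, so Zr4+ is the misplaced ion.

Zr4+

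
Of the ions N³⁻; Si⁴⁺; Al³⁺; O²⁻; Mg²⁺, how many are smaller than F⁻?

3

These species are isoelectronic with 10 electrons. The only difference is the number of protons: Si⁴⁺ (Z=14), Al³⁺ (Z=13), Mg²⁺ (Z=12), F⁻ (Z=9), O²⁻ (Z=8), N³⁻ (Z=7). The strongest nuclear pull (Si⁴⁺) gives the smallest ion.
Placing each against F⁻: smaller — Si⁴⁺, Al³⁺, Mg²⁺; larger — O²⁻, N³⁻. That's 3.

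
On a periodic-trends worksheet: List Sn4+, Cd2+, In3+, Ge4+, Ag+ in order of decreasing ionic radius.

Electron counts and nuclear charges: Ge4+ (Z=32, 28 e⁻), Sn4+ (Z=50, 46 e⁻), In3+ (Z=49, 46 e⁻), Cd2+ (Z=48, 46 e⁻), Ag+ (Z=47, 46 e⁻). Ge4+ < Sn4+ (same group, 1 shell fewer); Sn4+ < In3+ (isoelectronic, higher Z=50 is smaller); In3+ < Cd2+ (isoelectronic, higher Z=49 is smaller); Cd2+ < Ag+ (both 46 e⁻, Z=48>47).

Ag+ > Cd2+ > In3+ > Sn4+ > Ge4+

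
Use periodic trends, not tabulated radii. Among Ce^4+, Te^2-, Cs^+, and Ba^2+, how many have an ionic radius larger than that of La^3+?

All of these have 54 electrons (isoelectronic). With the same electron cloud, the ion with the most protons pulls it in tightest. Nuclear charges: Ce^4+ (Z=58), La^3+ (Z=57), Ba^2+ (Z=56), Cs^+ (Z=55), Te^2- (Z=52). Highest Z is smallest.
Ordering all of them (including La^3+) by radius gives Ce^4+ < La^3+ < Ba^2+ < Cs^+ < Te^2-. So 3 are larger.

3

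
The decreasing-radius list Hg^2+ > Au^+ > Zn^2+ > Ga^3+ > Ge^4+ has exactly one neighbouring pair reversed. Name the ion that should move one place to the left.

The pair Hg^2+, Au^+ is the wrong way round — both have 78 electrons but Z(Hg)=80 > Z(Au)=79, so Hg^2+ should be the smaller of the two. All other adjacent pairs agree with periodic trends, so Au^+ is the misplaced ion.

Au^+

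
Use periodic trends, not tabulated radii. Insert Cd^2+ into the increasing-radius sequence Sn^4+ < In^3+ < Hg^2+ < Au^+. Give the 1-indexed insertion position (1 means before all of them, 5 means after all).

3

Tabulating Z and e⁻: Sn^4+: 46 e⁻, Z=50, In^3+: 46 e⁻, Z=49, Cd^2+: 46 e⁻, Z=48, Hg^2+: 78 e⁻, Z=80, Au^+: 78 e⁻, Z=79. Sn^4+ < In^3+ (both 46 e⁻, Z=50>49); In^3+ < Cd^2+ (both 46 e⁻, Z=49>48); Cd^2+ < Hg^2+ (same group, 1 shell fewer); Hg^2+ < Au^+ (isoelectronic, higher Z=80 is smaller).
The complete sequence is Sn^4+ < In^3+ < Cd^2+ < Hg^2+ < Au^+. Cd^2+ sits at position 3.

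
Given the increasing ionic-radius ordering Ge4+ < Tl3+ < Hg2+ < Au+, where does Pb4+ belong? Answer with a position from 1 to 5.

2

Electron counts and nuclear charges: Ge4+ has 28 e⁻ (Z=32), Pb4+ has 78 e⁻ (Z=82), Tl3+ has 78 e⁻ (Z=81), Hg2+ has 78 e⁻ (Z=80), Au+ has 78 e⁻ (Z=79). Ge4+ < Pb4+ (same group, period 4 vs 6); Pb4+ < Tl3+ (both 78 e⁻, Z=82>81); Tl3+ < Hg2+ (both 78 e⁻, Z=81>80); Hg2+ < Au+ (both 78 e⁻, Z=80>79).
Putting Pb4+ in gives Ge4+ < Pb4+ < Tl3+ < Hg2+ < Au+; it lands at slot 2.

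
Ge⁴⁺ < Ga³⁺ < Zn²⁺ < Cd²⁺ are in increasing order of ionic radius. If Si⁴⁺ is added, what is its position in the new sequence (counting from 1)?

1

Tabulating Z and e⁻: Si⁴⁺: 10 e⁻, Z=14, Ge⁴⁺: 28 e⁻, Z=32, Ga³⁺: 28 e⁻, Z=31, Zn²⁺: 28 e⁻, Z=30, Cd²⁺: 46 e⁻, Z=48. Si⁴⁺ < Ge⁴⁺ (same group, period 3 vs 4); Ge⁴⁺ < Ga³⁺ (isoelectronic, higher Z=32 is smaller); Ga³⁺ < Zn²⁺ (isoelectronic, higher Z=31 is smaller); Zn²⁺ < Cd²⁺ (same group, 1 shell fewer).
With Si⁴⁺ included the full order is Si⁴⁺ < Ge⁴⁺ < Ga³⁺ < Zn²⁺ < Cd²⁺, so it takes position 1.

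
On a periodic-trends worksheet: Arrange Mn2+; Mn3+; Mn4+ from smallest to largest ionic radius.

Mn4+ < Mn3+ < Mn2+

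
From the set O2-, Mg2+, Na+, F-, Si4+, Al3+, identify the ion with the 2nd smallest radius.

Isoelectronic series (10 e⁻ each). Size is set by nuclear charge: more protons means a smaller ion. Si4+ (Z=14), Al3+ (Z=13), Mg2+ (Z=12), Na+ (Z=11), F- (Z=9), O2- (Z=8).
That gives Si4+ < Al3+ < Mg2+ < Na+ < F- < O2-. From the smallest end, number 2 is Al3+.

Al3+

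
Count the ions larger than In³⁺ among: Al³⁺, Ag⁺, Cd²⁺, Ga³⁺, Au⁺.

Tabulating Z and e⁻: Al³⁺ (Z=13, 10 e⁻), Ga³⁺ (Z=31, 28 e⁻), In³⁺ (Z=49, 46 e⁻), Cd²⁺ (Z=48, 46 e⁻), Ag⁺ (Z=47, 46 e⁻), Au⁺ (Z=79, 78 e⁻). Al³⁺ < Ga³⁺ (same group, period 3 vs 4); Ga³⁺ < In³⁺ (same group, 1 shell fewer); In³⁺ < Cd²⁺ (isoelectronic, higher Z=49 is smaller); Cd²⁺ < Ag⁺ (isoelectronic, higher Z=48 is smaller); Ag⁺ < Au⁺ (same group, period 5 vs 6).
Placing each against In³⁺: smaller — Al³⁺, Ga³⁺; larger — Cd²⁺, Ag⁺, Au⁺. That's 3.

3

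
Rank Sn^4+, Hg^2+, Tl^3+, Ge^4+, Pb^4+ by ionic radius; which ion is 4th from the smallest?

Tl^3+

Ge^4+: 28 e⁻, Z=32, Sn^4+: 46 e⁻, Z=50, Pb^4+: 78 e⁻, Z=82, Tl^3+: 78 e⁻, Z=81, Hg^2+: 78 e⁻, Z=80. Ge^4+ < Sn^4+ (same group, period 4 vs 5); Sn^4+ < Pb^4+ (same group, 1 shell fewer); Pb^4+ < Tl^3+ (isoelectronic, higher Z=82 is smaller); Tl^3+ < Hg^2+ (isoelectronic, higher Z=81 is smaller).
Full ascending order: Ge^4+ < Sn^4+ < Pb^4+ < Tl^3+ < Hg^2+. Counting from the smallest, position 4 is Tl^3+.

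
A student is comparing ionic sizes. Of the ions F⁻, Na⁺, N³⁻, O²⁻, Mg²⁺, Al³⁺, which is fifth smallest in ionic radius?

Each ion has 10 electrons. The ranking follows nuclear charge in reverse — greater Z gives a smaller radius. Al³⁺ (Z=13), Mg²⁺ (Z=12), Na⁺ (Z=11), F⁻ (Z=9), O²⁻ (Z=8), N³⁻ (Z=7).
That gives Al³⁺ < Mg²⁺ < Na⁺ < F⁻ < O²⁻ < N³⁻. From the smallest end, number 5 is O²⁻.

O²⁻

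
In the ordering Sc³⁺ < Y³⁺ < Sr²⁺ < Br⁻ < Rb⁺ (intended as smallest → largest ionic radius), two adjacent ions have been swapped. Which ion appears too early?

Br⁻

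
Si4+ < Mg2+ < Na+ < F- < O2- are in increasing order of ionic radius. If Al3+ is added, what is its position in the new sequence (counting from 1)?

2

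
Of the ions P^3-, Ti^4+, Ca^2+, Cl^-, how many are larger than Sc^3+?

These species are isoelectronic with 18 electrons. The only difference is the number of protons: Ti^4+ (Z=22), Sc^3+ (Z=21), Ca^2+ (Z=20), Cl^- (Z=17), P^3- (Z=15). The strongest nuclear pull (Ti^4+) gives the smallest ion.
Ordering all of them (including Sc^3+) by radius gives Ti^4+ < Sc^3+ < Ca^2+ < Cl^- < P^3-. Count: 3.

3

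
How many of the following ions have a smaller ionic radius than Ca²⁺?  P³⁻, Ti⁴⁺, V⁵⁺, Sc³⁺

All of these have 18 electrons (isoelectronic). With the same electron cloud, the ion with the most protons pulls it in tightest. Nuclear charges: V⁵⁺ (Z=23), Ti⁴⁺ (Z=22), Sc³⁺ (Z=21), Ca²⁺ (Z=20), P³⁻ (Z=15). Highest Z is smallest.
Relative to Ca²⁺, the ions that are smaller are V⁵⁺, Ti⁴⁺, Sc³⁺. So 3 are smaller.

3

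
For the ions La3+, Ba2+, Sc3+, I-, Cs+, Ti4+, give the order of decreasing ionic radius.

I- > Cs+ > Ba2+ > La3+ > Sc3+ > Ti4+

First list Z and electron count for each: Ti4+ has 18 e⁻ (Z=22), Sc3+ has 18 e⁻ (Z=21), La3+ has 54 e⁻ (Z=57), Ba2+ has 54 e⁻ (Z=56), Cs+ has 54 e⁻ (Z=55), I- has 54 e⁻ (Z=53). Ti4+ < Sc3+ (isoelectronic, higher Z=22 is smaller); Sc3+ < La3+ (same group, period 4 vs 6); La3+ < Ba2+ (both 54 e⁻, Z=57>56); Ba2+ < Cs+ (both 54 e⁻, Z=56>55); Cs+ < I- (isoelectronic, higher Z=55 is smaller).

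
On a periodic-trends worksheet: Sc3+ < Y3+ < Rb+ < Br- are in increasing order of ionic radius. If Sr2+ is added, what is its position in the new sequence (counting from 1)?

Work out protons and electrons: Sc3+: 18 e⁻, Z=21, Y3+: 36 e⁻, Z=39, Sr2+: 36 e⁻, Z=38, Rb+: 36 e⁻, Z=37, Br-: 36 e⁻, Z=35. Sc3+ < Y3+ (same group, 1 shell fewer); Y3+ < Sr2+ (both 36 e⁻, Z=39>38); Sr2+ < Rb+ (both 36 e⁻, Z=38>37); Rb+ < Br- (both 36 e⁻, Z=37>35).
Merged order: Sc3+ < Y3+ < Sr2+ < Rb+ < Br- — Sr2+ is number 3.

3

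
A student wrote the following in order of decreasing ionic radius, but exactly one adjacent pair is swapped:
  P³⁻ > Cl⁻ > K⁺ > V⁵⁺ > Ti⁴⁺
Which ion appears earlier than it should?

V⁵⁺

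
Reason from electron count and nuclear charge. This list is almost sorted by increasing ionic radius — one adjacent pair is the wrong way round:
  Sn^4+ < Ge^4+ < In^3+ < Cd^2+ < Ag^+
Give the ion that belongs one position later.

Sn^4+

Compare adjacent ions: both in group 14 with the same charge; Ge^4+ (period 4) has the smaller radius — yet in this increasing list Sn^4+ sits before Ge^4+. Nothing else is reversed, so Sn^4+ should move one place to the right.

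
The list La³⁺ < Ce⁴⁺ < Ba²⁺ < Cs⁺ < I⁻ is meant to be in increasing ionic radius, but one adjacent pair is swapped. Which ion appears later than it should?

Ce⁴⁺

Compare adjacent ions: both have 54 electrons but Z(Ce)=58 > Z(La)=57, so Ce⁴⁺ should be the smaller of the two — yet in this increasing list La³⁺ sits before Ce⁴⁺. Nothing else is reversed, so Ce⁴⁺ should move one place to the left.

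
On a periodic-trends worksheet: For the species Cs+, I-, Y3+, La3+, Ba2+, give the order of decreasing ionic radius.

Electron counts and nuclear charges: Y3+ has 36 e⁻ (Z=39), La3+ has 54 e⁻ (Z=57), Ba2+ has 54 e⁻ (Z=56), Cs+ has 54 e⁻ (Z=55), I- has 54 e⁻ (Z=53). Y3+ < La3+ (same group, period 5 vs 6); La3+ < Ba2+ (both 54 e⁻, Z=57>56); Ba2+ < Cs+ (both 54 e⁻, Z=56>55); Cs+ < I- (isoelectronic, higher Z=55 is smaller).

I- > Cs+ > Ba2+ > La3+ > Y3+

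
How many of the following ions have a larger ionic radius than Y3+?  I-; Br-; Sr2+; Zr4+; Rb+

First list Z and electron count for each: Zr4+: 36 e⁻, Z=40, Y3+: 36 e⁻, Z=39, Sr2+: 36 e⁻, Z=38, Rb+: 36 e⁻, Z=37, Br-: 36 e⁻, Z=35, I-: 54 e⁻, Z=53. Zr4+ < Y3+ (both 36 e⁻, Z=40>39); Y3+ < Sr2+ (both 36 e⁻, Z=39>38); Sr2+ < Rb+ (both 36 e⁻, Z=38>37); Rb+ < Br- (isoelectronic, higher Z=37 is smaller); Br- < I- (same group, period 4 vs 5).
Relative to Y3+, the ions that are larger are Sr2+, Rb+, Br-, I-. So 4 are larger.

4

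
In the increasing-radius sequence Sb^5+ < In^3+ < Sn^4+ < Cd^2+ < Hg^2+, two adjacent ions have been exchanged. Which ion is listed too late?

Sn^4+

The pair In^3+, Sn^4+ is the wrong way round — both have 46 electrons but Z(Sn)=50 > Z(In)=49, so Sn^4+ should be the smaller of the two. All other adjacent pairs agree with periodic trends, so Sn^4+ is the misplaced ion.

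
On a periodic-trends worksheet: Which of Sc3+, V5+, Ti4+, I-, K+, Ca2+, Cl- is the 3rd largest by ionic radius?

Work out protons and electrons: V5+ has 18 e⁻ (Z=23), Ti4+ has 18 e⁻ (Z=22), Sc3+ has 18 e⁻ (Z=21), Ca2+ has 18 e⁻ (Z=20), K+ has 18 e⁻ (Z=19), Cl- has 18 e⁻ (Z=17), I- has 54 e⁻ (Z=53). V5+ < Ti4+ (both 18 e⁻, Z=23>22); Ti4+ < Sc3+ (both 18 e⁻, Z=22>21); Sc3+ < Ca2+ (isoelectronic, higher Z=21 is smaller); Ca2+ < K+ (both 18 e⁻, Z=20>19); K+ < Cl- (isoelectronic, higher Z=19 is smaller); Cl- < I- (same group, 2 shells fewer).
Ordering: V5+ < Ti4+ < Sc3+ < Ca2+ < K+ < Cl- < I-. The 3rd largest is K+.

K+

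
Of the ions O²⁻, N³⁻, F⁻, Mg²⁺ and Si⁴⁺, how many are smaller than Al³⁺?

Isoelectronic series (10 e⁻ each). Size is set by nuclear charge: more protons means a smaller ion. Si⁴⁺ (Z=14), Al³⁺ (Z=13), Mg²⁺ (Z=12), F⁻ (Z=9), O²⁻ (Z=8), N³⁻ (Z=7).
Overall: Si⁴⁺ < Al³⁺ < Mg²⁺ < F⁻ < O²⁻ < N³⁻. Al³⁺ has 1 below it and 4 above. That's 1.

1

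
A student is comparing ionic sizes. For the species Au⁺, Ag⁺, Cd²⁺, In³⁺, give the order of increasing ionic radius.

Electron counts and nuclear charges: In³⁺: 46 e⁻, Z=49, Cd²⁺: 46 e⁻, Z=48, Ag⁺: 46 e⁻, Z=47, Au⁺: 78 e⁻, Z=79. In³⁺ < Cd²⁺ (isoelectronic, higher Z=49 is smaller); Cd²⁺ < Ag⁺ (isoelectronic, higher Z=48 is smaller); Ag⁺ < Au⁺ (same group, 1 shell fewer).

In³⁺ < Cd²⁺ < Ag⁺ < Au⁺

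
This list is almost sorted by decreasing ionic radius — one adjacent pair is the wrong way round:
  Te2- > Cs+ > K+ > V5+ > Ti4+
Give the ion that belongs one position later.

Compare adjacent ions: they are isoelectronic (18 e⁻) and V has more protons than Ti (23 vs 22), making V5+ smaller — yet in this decreasing list V5+ sits before Ti4+. Nothing else is reversed, so V5+ should move one place to the right.

V5+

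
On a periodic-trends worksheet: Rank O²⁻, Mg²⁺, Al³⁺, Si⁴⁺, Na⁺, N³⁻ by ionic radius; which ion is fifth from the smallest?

These species are isoelectronic with 10 electrons. The only difference is the number of protons: Si⁴⁺ (Z=14), Al³⁺ (Z=13), Mg²⁺ (Z=12), Na⁺ (Z=11), O²⁻ (Z=8), N³⁻ (Z=7). The strongest nuclear pull (Si⁴⁺) gives the smallest ion.
Full ascending order: Si⁴⁺ < Al³⁺ < Mg²⁺ < Na⁺ < O²⁻ < N³⁻. Counting from the smallest, position 5 is O²⁻.

O²⁻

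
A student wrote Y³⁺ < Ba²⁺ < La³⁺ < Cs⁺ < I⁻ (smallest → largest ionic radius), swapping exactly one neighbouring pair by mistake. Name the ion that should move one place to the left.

The pair Ba²⁺, La³⁺ is the wrong way round — La³⁺ and Ba²⁺ share 54 electrons; the higher nuclear charge on La (Z=57) contracts it more, so La³⁺ < Ba²⁺. All other adjacent pairs agree with periodic trends, so La³⁺ is the misplaced ion.

La³⁺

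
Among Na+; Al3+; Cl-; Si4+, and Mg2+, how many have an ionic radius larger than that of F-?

First list Z and electron count for each: Si4+ (Z=14, 10 e⁻), Al3+ (Z=13, 10 e⁻), Mg2+ (Z=12, 10 e⁻), Na+ (Z=11, 10 e⁻), F- (Z=9, 10 e⁻), Cl- (Z=17, 18 e⁻). Si4+ < Al3+ (both 10 e⁻, Z=14>13); Al3+ < Mg2+ (isoelectronic, higher Z=13 is smaller); Mg2+ < Na+ (isoelectronic, higher Z=12 is smaller); Na+ < F- (both 10 e⁻, Z=11>9); F- < Cl- (same group, period 2 vs 3).
Placing each against F-: smaller — Si4+, Al3+, Mg2+, Na+; larger — Cl-. So 1 is larger.

1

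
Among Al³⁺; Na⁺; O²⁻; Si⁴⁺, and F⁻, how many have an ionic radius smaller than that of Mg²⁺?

2

Each ion has 10 electrons. The ranking follows nuclear charge in reverse — greater Z gives a smaller radius. Si⁴⁺ (Z=14), Al³⁺ (Z=13), Mg²⁺ (Z=12), Na⁺ (Z=11), F⁻ (Z=9), O²⁻ (Z=8).
Ordering all of them (including Mg²⁺) by radius gives Si⁴⁺ < Al³⁺ < Mg²⁺ < Na⁺ < F⁻ < O²⁻. That's 2.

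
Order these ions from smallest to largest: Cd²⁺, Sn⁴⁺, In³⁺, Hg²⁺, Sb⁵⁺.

Sb⁵⁺ < Sn⁴⁺ < In³⁺ < Cd²⁺ < Hg²⁺

Sb⁵⁺: 46 e⁻, Z=51, Sn⁴⁺: 46 e⁻, Z=50, In³⁺: 46 e⁻, Z=49, Cd²⁺: 46 e⁻, Z=48, Hg²⁺: 78 e⁻, Z=80. Sb⁵⁺ < Sn⁴⁺ (isoelectronic, higher Z=51 is smaller); Sn⁴⁺ < In³⁺ (both 46 e⁻, Z=50>49); In³⁺ < Cd²⁺ (isoelectronic, higher Z=49 is smaller); Cd²⁺ < Hg²⁺ (same group, 1 shell fewer).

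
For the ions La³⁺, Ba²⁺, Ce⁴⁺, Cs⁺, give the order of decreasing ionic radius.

Isoelectronic series (54 e⁻ each). Size is set by nuclear charge: more protons means a smaller ion. Ce⁴⁺ (Z=58), La³⁺ (Z=57), Ba²⁺ (Z=56), Cs⁺ (Z=55).

Cs⁺ > Ba²⁺ > La³⁺ > Ce⁴⁺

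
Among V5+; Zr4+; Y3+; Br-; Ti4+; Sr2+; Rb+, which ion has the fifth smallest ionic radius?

Sr2+

V5+ (Z=23, 18 e⁻), Ti4+ (Z=22, 18 e⁻), Zr4+ (Z=40, 36 e⁻), Y3+ (Z=39, 36 e⁻), Sr2+ (Z=38, 36 e⁻), Rb+ (Z=37, 36 e⁻), Br- (Z=35, 36 e⁻). V5+ < Ti4+ (isoelectronic, higher Z=23 is smaller); Ti4+ < Zr4+ (same group, period 4 vs 5); Zr4+ < Y3+ (both 36 e⁻, Z=40>39); Y3+ < Sr2+ (isoelectronic, higher Z=39 is smaller); Sr2+ < Rb+ (isoelectronic, higher Z=38 is smaller); Rb+ < Br- (both 36 e⁻, Z=37>35).
Ordering: V5+ < Ti4+ < Zr4+ < Y3+ < Sr2+ < Rb+ < Br-. The fifth smallest is Sr2+.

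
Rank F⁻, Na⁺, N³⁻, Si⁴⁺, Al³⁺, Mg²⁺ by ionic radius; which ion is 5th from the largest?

Al³⁺

Each ion has 10 electrons. The ranking follows nuclear charge in reverse — greater Z gives a smaller radius. Si⁴⁺ (Z=14), Al³⁺ (Z=13), Mg²⁺ (Z=12), Na⁺ (Z=11), F⁻ (Z=9), N³⁻ (Z=7).
Full ascending order: Si⁴⁺ < Al³⁺ < Mg²⁺ < Na⁺ < F⁻ < N³⁻. Counting from the largest, position 5 is Al³⁺.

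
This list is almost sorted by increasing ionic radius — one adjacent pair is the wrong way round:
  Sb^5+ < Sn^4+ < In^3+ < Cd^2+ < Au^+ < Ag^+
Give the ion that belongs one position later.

Check each adjacent pair. Au^+ and Ag^+ are reversed: both in group 11 with the same charge; Ag^+ (period 5) has the smaller radius. No other neighbouring pair contradicts the periodic trends, so Au^+ is the ion listed too early.

Au^+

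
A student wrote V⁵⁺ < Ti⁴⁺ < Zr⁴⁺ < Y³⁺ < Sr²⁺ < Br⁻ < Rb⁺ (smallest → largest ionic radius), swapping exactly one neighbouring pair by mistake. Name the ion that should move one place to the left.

Rb⁺

Compare adjacent ions: Rb⁺ and Br⁻ share 36 electrons; the higher nuclear charge on Rb (Z=37) contracts it more, so Rb⁺ < Br⁻ — yet in this increasing list Br⁻ sits before Rb⁺. Nothing else is reversed, so Rb⁺ should move one place to the left.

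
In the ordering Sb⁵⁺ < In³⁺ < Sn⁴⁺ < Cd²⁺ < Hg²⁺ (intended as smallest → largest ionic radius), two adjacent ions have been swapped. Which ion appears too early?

In³⁺

The pair In³⁺, Sn⁴⁺ is the wrong way round — both have 46 electrons but Z(Sn)=50 > Z(In)=49, so Sn⁴⁺ should be the smaller of the two. All other adjacent pairs agree with periodic trends, so In³⁺ is the misplaced ion.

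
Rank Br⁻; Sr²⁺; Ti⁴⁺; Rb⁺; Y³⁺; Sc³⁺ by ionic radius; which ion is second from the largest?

Ti⁴⁺ (Z=22, 18 e⁻), Sc³⁺ (Z=21, 18 e⁻), Y³⁺ (Z=39, 36 e⁻), Sr²⁺ (Z=38, 36 e⁻), Rb⁺ (Z=37, 36 e⁻), Br⁻ (Z=35, 36 e⁻). Ti⁴⁺ < Sc³⁺ (both 18 e⁻, Z=22>21); Sc³⁺ < Y³⁺ (same group, period 4 vs 5); Y³⁺ < Sr²⁺ (isoelectronic, higher Z=39 is smaller); Sr²⁺ < Rb⁺ (both 36 e⁻, Z=38>37); Rb⁺ < Br⁻ (isoelectronic, higher Z=37 is smaller).
That gives Ti⁴⁺ < Sc³⁺ < Y³⁺ < Sr²⁺ < Rb⁺ < Br⁻. From the largest end, number 2 is Rb⁺.

Rb⁺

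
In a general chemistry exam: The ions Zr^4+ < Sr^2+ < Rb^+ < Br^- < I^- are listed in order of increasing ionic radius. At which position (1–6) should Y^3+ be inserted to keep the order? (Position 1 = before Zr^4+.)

2

Tabulating Z and e⁻: Zr^4+ has 36 e⁻ (Z=40), Y^3+ has 36 e⁻ (Z=39), Sr^2+ has 36 e⁻ (Z=38), Rb^+ has 36 e⁻ (Z=37), Br^- has 36 e⁻ (Z=35), I^- has 54 e⁻ (Z=53). Zr^4+ < Y^3+ (both 36 e⁻, Z=40>39); Y^3+ < Sr^2+ (isoelectronic, higher Z=39 is smaller); Sr^2+ < Rb^+ (both 36 e⁻, Z=38>37); Rb^+ < Br^- (both 36 e⁻, Z=37>35); Br^- < I^- (same group, 1 shell fewer).
Merged order: Zr^4+ < Y^3+ < Sr^2+ < Rb^+ < Br^- < I^- — Y^3+ is number 2.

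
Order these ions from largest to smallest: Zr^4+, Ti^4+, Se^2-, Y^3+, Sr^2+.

Tabulating Z and e⁻: Ti^4+ has 18 e⁻ (Z=22), Zr^4+ has 36 e⁻ (Z=40), Y^3+ has 36 e⁻ (Z=39), Sr^2+ has 36 e⁻ (Z=38), Se^2- has 36 e⁻ (Z=34). Ti^4+ < Zr^4+ (same group, period 4 vs 5); Zr^4+ < Y^3+ (isoelectronic, higher Z=40 is smaller); Y^3+ < Sr^2+ (isoelectronic, higher Z=39 is smaller); Sr^2+ < Se^2- (both 36 e⁻, Z=38>34).

Se^2- > Sr^2+ > Y^3+ > Zr^4+ > Ti^4+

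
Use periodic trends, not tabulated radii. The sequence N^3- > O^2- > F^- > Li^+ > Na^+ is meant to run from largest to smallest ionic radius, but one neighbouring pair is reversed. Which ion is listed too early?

Li^+

Compare adjacent ions: same group and charge — period 2 sits above period 3, so Li^+ is smaller — yet in this decreasing list Li^+ sits before Na^+. Nothing else is reversed, so Li^+ should move one place to the right.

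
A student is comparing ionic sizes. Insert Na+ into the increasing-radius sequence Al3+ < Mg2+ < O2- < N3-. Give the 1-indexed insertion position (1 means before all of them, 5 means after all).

3

Isoelectronic series (10 e⁻ each). Size is set by nuclear charge: more protons means a smaller ion. Al3+ (Z=13), Mg2+ (Z=12), Na+ (Z=11), O2- (Z=8), N3- (Z=7).
Merged order: Al3+ < Mg2+ < Na+ < O2- < N3- — Na+ is number 3.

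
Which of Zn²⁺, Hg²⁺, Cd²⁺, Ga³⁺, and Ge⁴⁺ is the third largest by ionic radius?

Ge⁴⁺ (Z=32, 28 e⁻), Ga³⁺ (Z=31, 28 e⁻), Zn²⁺ (Z=30, 28 e⁻), Cd²⁺ (Z=48, 46 e⁻), Hg²⁺ (Z=80, 78 e⁻). Ge⁴⁺ < Ga³⁺ (isoelectronic, higher Z=32 is smaller); Ga³⁺ < Zn²⁺ (both 28 e⁻, Z=31>30); Zn²⁺ < Cd²⁺ (same group, period 4 vs 5); Cd²⁺ < Hg²⁺ (same group, 1 shell fewer).
Full ascending order: Ge⁴⁺ < Ga³⁺ < Zn²⁺ < Cd²⁺ < Hg²⁺. Counting from the largest, position 3 is Zn²⁺.

Zn²⁺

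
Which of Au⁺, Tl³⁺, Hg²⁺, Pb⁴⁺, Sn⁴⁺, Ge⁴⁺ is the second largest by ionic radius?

Hg²⁺

Electron counts and nuclear charges: Ge⁴⁺ has 28 e⁻ (Z=32), Sn⁴⁺ has 46 e⁻ (Z=50), Pb⁴⁺ has 78 e⁻ (Z=82), Tl³⁺ has 78 e⁻ (Z=81), Hg²⁺ has 78 e⁻ (Z=80), Au⁺ has 78 e⁻ (Z=79). Ge⁴⁺ < Sn⁴⁺ (same group, period 4 vs 5); Sn⁴⁺ < Pb⁴⁺ (same group, 1 shell fewer); Pb⁴⁺ < Tl³⁺ (both 78 e⁻, Z=82>81); Tl³⁺ < Hg²⁺ (both 78 e⁻, Z=81>80); Hg²⁺ < Au⁺ (isoelectronic, higher Z=80 is smaller).
Ordering: Ge⁴⁺ < Sn⁴⁺ < Pb⁴⁺ < Tl³⁺ < Hg²⁺ < Au⁺. The second largest is Hg²⁺.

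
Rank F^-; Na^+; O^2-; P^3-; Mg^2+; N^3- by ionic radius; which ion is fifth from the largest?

Na^+

Electron counts and nuclear charges: Mg^2+ (Z=12, 10 e⁻), Na^+ (Z=11, 10 e⁻), F^- (Z=9, 10 e⁻), O^2- (Z=8, 10 e⁻), N^3- (Z=7, 10 e⁻), P^3- (Z=15, 18 e⁻). Mg^2+ < Na^+ (isoelectronic, higher Z=12 is smaller); Na^+ < F^- (both 10 e⁻, Z=11>9); F^- < O^2- (both 10 e⁻, Z=9>8); O^2- < N^3- (isoelectronic, higher Z=8 is smaller); N^3- < P^3- (same group, 1 shell fewer).
So the order is Mg^2+ < Na^+ < F^- < O^2- < N^3- < P^3-; the 5th-largest ion is Na^+.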